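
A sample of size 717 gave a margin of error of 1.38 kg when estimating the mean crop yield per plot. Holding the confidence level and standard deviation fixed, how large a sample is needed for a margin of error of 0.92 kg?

Margin of error scales as 1/√n, so n₂ = n₁·(E₁/E₂)².
n₂ = 717 × (1.38/0.92)² = 717 × 2.25 = 1613.25
Round up: n₂ = 1614.

1614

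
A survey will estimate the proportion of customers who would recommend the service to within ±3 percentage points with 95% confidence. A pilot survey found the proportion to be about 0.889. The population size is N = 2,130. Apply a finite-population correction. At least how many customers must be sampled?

For a proportion with margin E = 0.03 at 95% confidence, z = 1.960.
n = p̂(1−p̂)(z/E)² = 0.889 × 0.111 × (1.960/0.03)² = 421.21 — call this n₀.
Finite-population correction with N = 2,130: n = n₀ / (1 + (n₀−1)/N) = 421.21 / 1.197 = 351.89
Round up: n = 352.

352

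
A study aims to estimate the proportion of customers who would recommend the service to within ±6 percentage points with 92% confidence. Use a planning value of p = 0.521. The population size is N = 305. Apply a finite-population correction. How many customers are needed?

For a proportion with margin E = 0.06 at 92% confidence, z = 1.751.
n = p̂(1−p̂)(z/E)² = 0.521 × 0.479 × (1.751/0.06)² = 212.54 — call this n₀.
Finite-population correction with N = 305: n = n₀ / (1 + (n₀−1)/N) = 212.54 / 1.694 = 125.47
Round up: n = 126.

126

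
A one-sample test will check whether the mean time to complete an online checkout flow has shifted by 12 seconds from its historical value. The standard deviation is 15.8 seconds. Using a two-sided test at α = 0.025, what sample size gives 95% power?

27

For a one-sample z-test, n = ((z_{α/2} + z_β)·σ/δ)².
z_{α/2} = 2.241 (two-sided α = 0.025); z_β = 1.645 (power 95% → β = 0.05).
n = (3.886 × 15.8 / 12)² = 26.18
Round up: n = 27.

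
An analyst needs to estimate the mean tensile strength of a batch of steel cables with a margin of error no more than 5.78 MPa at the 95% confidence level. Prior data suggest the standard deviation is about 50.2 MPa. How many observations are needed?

n = 290

For a mean, the margin of error is E = z·σ/√n, so n = (zσ/E)².
At 95% confidence, z = 1.960.
n = (1.960 × 50.2 / 5.78)² = 289.78
Round up: n = 290.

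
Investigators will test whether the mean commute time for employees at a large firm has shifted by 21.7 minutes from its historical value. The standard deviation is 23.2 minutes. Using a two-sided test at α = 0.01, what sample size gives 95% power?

21

For a one-sample z-test, n = ((z_{α/2} + z_β)·σ/δ)².
z_{α/2} = 2.576 (two-sided α = 0.01); z_β = 1.645 (power 95% → β = 0.05).
n = (4.221 × 23.2 / 21.7)² = 20.37
Round up: n = 21.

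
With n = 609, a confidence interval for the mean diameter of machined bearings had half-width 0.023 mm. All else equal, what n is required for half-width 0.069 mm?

Margin of error scales as 1/√n, so n₂ = n₁·(E₁/E₂)².
n₂ = 609 × (0.023/0.069)² = 609 × 0.1111 = 67.66
Round up: n₂ = 68.

68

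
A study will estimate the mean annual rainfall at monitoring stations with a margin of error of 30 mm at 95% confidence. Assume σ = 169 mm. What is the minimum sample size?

122

For a mean, the margin of error is E = z·σ/√n, so n = (zσ/E)².
At 95% confidence, z = 1.960.
n = (1.960 × 169 / 30)² = 121.91
Round up: n = 122.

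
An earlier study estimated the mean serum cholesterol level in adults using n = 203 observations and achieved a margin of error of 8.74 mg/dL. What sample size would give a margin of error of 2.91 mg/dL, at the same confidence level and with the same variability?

Margin of error scales as 1/√n, so n₂ = n₁·(E₁/E₂)².
n₂ = 203 × (8.74/2.91)² = 203 × 9.021 = 1831.26
Round up: n₂ = 1832.

n = 1832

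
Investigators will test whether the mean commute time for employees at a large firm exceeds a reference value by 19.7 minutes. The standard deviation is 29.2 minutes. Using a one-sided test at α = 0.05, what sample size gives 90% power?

For a one-sample z-test, n = ((z_α + z_β)·σ/δ)².
z_α = 1.645 (one-sided α = 0.05); z_β = 1.282 (power 90% → β = 0.1).
n = (2.927 × 29.2 / 19.7)² = 18.82
Round up: n = 19.

19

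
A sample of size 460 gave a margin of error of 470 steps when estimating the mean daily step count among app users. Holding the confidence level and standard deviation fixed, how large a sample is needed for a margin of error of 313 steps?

Margin of error scales as 1/√n, so n₂ = n₁·(E₁/E₂)².
n₂ = 460 × (470/313)² = 460 × 2.255 = 1037.30
Round up: n₂ = 1038.

1038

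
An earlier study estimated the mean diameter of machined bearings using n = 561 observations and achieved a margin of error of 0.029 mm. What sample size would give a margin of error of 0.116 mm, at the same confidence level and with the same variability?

36

Margin of error scales as 1/√n, so n₂ = n₁·(E₁/E₂)².
n₂ = 561 × (0.029/0.116)² = 561 × 0.0625 = 35.06
Round up: n₂ = 36.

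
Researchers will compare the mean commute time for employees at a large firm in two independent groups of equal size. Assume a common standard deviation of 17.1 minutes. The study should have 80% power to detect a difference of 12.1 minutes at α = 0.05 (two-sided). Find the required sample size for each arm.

32 per group

For two equal groups, n per group = 2·((z_{α/2} + z_β)·σ/δ)².
z_{α/2} = 1.960; z_β = 0.842 (power 80%).
n = 2 × (2.802 × 17.1 / 12.1)² = 2 × 15.68 = 31.36
Round up: n = 32 per group.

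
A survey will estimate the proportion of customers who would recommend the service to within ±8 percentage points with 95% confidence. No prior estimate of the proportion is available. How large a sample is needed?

n = 151

For a proportion with margin E = 0.08 at 95% confidence, z = 1.960.
With no prior estimate, use p = 0.5, which maximizes p(1−p) at 0.25.
n = 0.25 × (z/E)² = 0.25 × (1.960/0.08)² = 150.06
Round up: n = 151.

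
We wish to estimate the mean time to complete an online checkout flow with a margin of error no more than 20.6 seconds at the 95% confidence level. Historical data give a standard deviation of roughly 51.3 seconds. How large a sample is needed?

n = 24

For a mean, the margin of error is E = z·σ/√n, so n = (zσ/E)².
At 95% confidence, z = 1.960.
n = (1.960 × 51.3 / 20.6)² = 23.82
Round up: n = 24.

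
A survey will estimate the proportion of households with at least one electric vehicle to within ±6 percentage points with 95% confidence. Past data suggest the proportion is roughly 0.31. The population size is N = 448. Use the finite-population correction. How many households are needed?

n = 152

For a proportion with margin E = 0.06 at 95% confidence, z = 1.960.
n = p̂(1−p̂)(z/E)² = 0.31 × 0.69 × (1.960/0.06)² = 228.26 — call this n₀.
Finite-population correction with N = 448: n = n₀ / (1 + (n₀−1)/N) = 228.26 / 1.507 = 151.47
Round up: n = 152.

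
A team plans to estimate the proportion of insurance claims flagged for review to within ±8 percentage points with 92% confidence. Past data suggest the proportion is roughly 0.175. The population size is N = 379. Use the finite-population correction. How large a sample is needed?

For a proportion with margin E = 0.08 at 92% confidence, z = 1.751.
n = p̂(1−p̂)(z/E)² = 0.175 × 0.825 × (1.751/0.08)² = 69.16 — call this n₀.
Finite-population correction with N = 379: n = n₀ / (1 + (n₀−1)/N) = 69.16 / 1.18 = 58.61
Round up: n = 59.

n = 59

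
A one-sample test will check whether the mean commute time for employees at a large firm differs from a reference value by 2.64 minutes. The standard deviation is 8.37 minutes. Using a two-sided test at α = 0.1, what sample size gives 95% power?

n = 109

For a one-sample z-test, n = ((z_{α/2} + z_β)·σ/δ)².
z_{α/2} = 1.645 (two-sided α = 0.1); z_β = 1.645 (power 95% → β = 0.05).
n = (3.290 × 8.37 / 2.64)² = 108.80
Round up: n = 109.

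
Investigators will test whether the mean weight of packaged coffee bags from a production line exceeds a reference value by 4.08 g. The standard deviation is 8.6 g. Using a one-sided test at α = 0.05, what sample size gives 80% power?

For a one-sample z-test, n = ((z_α + z_β)·σ/δ)².
z_α = 1.645 (one-sided α = 0.05); z_β = 0.842 (power 80% → β = 0.2).
n = (2.487 × 8.6 / 4.08)² = 27.48
Round up: n = 28.

28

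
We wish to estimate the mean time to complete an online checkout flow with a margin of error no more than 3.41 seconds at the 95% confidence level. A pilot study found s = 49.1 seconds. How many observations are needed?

797

For a mean, the margin of error is E = z·σ/√n, so n = (zσ/E)².
At 95% confidence, z = 1.960.
n = (1.960 × 49.1 / 3.41)² = 796.46
Round up: n = 797.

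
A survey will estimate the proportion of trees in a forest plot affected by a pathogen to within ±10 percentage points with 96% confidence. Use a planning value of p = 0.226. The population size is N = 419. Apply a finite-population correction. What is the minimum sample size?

63

For a proportion with margin E = 0.1 at 96% confidence, z = 2.054.
n = p̂(1−p̂)(z/E)² = 0.226 × 0.774 × (2.054/0.1)² = 73.80 — call this n₀.
Finite-population correction with N = 419: n = n₀ / (1 + (n₀−1)/N) = 73.80 / 1.174 = 62.86
Round up: n = 63.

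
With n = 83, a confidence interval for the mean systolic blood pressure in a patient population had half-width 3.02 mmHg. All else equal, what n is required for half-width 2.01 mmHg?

Margin of error scales as 1/√n, so n₂ = n₁·(E₁/E₂)².
n₂ = 83 × (3.02/2.01)² = 83 × 2.257 = 187.33
Round up: n₂ = 188.

188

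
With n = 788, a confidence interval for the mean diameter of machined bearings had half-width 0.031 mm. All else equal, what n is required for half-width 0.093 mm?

Margin of error scales as 1/√n, so n₂ = n₁·(E₁/E₂)².
n₂ = 788 × (0.031/0.093)² = 788 × 0.1111 = 87.55
Round up: n₂ = 88.

88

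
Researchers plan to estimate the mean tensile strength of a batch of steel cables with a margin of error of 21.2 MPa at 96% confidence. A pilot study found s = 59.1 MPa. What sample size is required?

33

For a mean, the margin of error is E = z·σ/√n, so n = (zσ/E)².
At 96% confidence, z = 2.054.
n = (2.054 × 59.1 / 21.2)² = 32.79
Round up: n = 33.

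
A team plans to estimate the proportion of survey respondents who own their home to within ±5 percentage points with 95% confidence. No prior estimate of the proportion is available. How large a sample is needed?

For a proportion with margin E = 0.05 at 95% confidence, z = 1.960.
With no prior estimate, use p = 0.5, which maximizes p(1−p) at 0.25.
n = 0.25 × (z/E)² = 0.25 × (1.960/0.05)² = 384.16
Round up: n = 385.

385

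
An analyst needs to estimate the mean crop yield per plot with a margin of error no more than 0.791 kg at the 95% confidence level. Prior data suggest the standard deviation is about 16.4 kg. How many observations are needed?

1652

For a mean, the margin of error is E = z·σ/√n, so n = (zσ/E)².
At 95% confidence, z = 1.960.
n = (1.960 × 16.4 / 0.791)² = 1651.38
Round up: n = 1652.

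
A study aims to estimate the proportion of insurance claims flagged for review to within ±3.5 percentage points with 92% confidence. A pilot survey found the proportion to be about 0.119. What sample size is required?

263

For a proportion with margin E = 0.035 at 92% confidence, z = 1.751.
n = p̂(1−p̂)(z/E)² = 0.119 × 0.881 × (1.751/0.035)² = 262.40
Round up: n = 263.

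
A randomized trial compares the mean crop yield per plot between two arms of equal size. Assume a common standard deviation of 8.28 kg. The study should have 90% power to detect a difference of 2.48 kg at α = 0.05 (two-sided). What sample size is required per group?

235 per group

For two equal groups, n per group = 2·((z_{α/2} + z_β)·σ/δ)².
z_{α/2} = 1.960; z_β = 1.282 (power 90%).
n = 2 × (3.242 × 8.28 / 2.48)² = 2 × 117.16 = 234.32
Round up: n = 235 per group.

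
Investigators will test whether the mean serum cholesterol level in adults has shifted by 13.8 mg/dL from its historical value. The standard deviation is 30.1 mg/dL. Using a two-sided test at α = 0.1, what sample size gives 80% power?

30

For a one-sample z-test, n = ((z_{α/2} + z_β)·σ/δ)².
z_{α/2} = 1.645 (two-sided α = 0.1); z_β = 0.842 (power 80% → β = 0.2).
n = (2.487 × 30.1 / 13.8)² = 29.43
Round up: n = 30.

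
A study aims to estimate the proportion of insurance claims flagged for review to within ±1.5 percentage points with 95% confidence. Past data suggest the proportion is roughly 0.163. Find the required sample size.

For a proportion with margin E = 0.015 at 95% confidence, z = 1.960.
n = p̂(1−p̂)(z/E)² = 0.163 × 0.837 × (1.960/0.015)² = 2329.39
Round up: n = 2330.

2330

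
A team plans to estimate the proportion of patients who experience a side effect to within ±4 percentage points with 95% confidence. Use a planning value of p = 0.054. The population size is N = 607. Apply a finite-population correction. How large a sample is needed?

103

For a proportion with margin E = 0.04 at 95% confidence, z = 1.960.
n = p̂(1−p̂)(z/E)² = 0.054 × 0.946 × (1.960/0.04)² = 122.65 — call this n₀.
Finite-population correction with N = 607: n = n₀ / (1 + (n₀−1)/N) = 122.65 / 1.2 = 102.21
Round up: n = 103.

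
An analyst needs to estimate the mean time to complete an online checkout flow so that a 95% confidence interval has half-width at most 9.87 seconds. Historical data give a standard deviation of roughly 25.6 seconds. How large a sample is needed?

For a mean, the margin of error is E = z·σ/√n, so n = (zσ/E)².
At 95% confidence, z = 1.960.
n = (1.960 × 25.6 / 9.87)² = 25.84
Round up: n = 26.

n = 26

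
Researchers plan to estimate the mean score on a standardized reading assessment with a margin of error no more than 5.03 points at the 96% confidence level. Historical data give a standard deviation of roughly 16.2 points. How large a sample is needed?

For a mean, the margin of error is E = z·σ/√n, so n = (zσ/E)².
At 96% confidence, z = 2.054.
n = (2.054 × 16.2 / 5.03)² = 43.76
Round up: n = 44.

44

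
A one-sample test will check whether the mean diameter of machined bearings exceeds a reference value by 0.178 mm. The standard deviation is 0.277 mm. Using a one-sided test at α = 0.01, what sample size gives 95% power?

39

For a one-sample z-test, n = ((z_α + z_β)·σ/δ)².
z_α = 2.326 (one-sided α = 0.01); z_β = 1.645 (power 95% → β = 0.05).
n = (3.971 × 0.277 / 0.178)² = 38.19
Round up: n = 39.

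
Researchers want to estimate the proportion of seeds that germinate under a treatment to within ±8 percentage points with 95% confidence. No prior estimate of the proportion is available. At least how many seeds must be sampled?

For a proportion with margin E = 0.08 at 95% confidence, z = 1.960.
With no prior estimate, use p = 0.5, which maximizes p(1−p) at 0.25.
n = 0.25 × (z/E)² = 0.25 × (1.960/0.08)² = 150.06
Round up: n = 151.

n = 151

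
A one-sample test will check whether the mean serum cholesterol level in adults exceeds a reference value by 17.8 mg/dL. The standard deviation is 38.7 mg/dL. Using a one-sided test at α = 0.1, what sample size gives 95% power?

For a one-sample z-test, n = ((z_α + z_β)·σ/δ)².
z_α = 1.282 (one-sided α = 0.1); z_β = 1.645 (power 95% → β = 0.05).
n = (2.927 × 38.7 / 17.8)² = 40.50
Round up: n = 41.

41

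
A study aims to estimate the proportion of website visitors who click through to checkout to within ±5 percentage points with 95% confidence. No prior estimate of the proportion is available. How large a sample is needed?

For a proportion with margin E = 0.05 at 95% confidence, z = 1.960.
With no prior estimate, use p = 0.5, which maximizes p(1−p) at 0.25.
n = 0.25 × (z/E)² = 0.25 × (1.960/0.05)² = 384.16
Round up: n = 385.

385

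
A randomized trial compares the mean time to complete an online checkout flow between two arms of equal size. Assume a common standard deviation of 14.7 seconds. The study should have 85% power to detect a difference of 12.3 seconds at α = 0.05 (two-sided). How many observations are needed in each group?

26 per group

For two equal groups, n per group = 2·((z_{α/2} + z_β)·σ/δ)².
z_{α/2} = 1.960; z_β = 1.036 (power 85%).
n = 2 × (2.996 × 14.7 / 12.3)² = 2 × 12.82 = 25.64
Round up: n = 26 per group.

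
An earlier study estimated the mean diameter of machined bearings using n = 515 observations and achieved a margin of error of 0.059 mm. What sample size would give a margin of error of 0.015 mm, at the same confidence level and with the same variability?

n = 7968

Margin of error scales as 1/√n, so n₂ = n₁·(E₁/E₂)².
n₂ = 515 × (0.059/0.015)² = 515 × 15.47 = 7967.05
Round up: n₂ = 7968.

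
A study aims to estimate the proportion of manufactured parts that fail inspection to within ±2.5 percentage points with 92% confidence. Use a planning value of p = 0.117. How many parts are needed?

For a proportion with margin E = 0.025 at 92% confidence, z = 1.751.
n = p̂(1−p̂)(z/E)² = 0.117 × 0.883 × (1.751/0.025)² = 506.80
Round up: n = 507.

n = 507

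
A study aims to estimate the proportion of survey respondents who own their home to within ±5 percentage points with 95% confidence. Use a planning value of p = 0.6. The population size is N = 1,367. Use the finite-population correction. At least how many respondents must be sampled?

For a proportion with margin E = 0.05 at 95% confidence, z = 1.960.
n = p̂(1−p̂)(z/E)² = 0.6 × 0.4 × (1.960/0.05)² = 368.79 — call this n₀.
Finite-population correction with N = 1,367: n = n₀ / (1 + (n₀−1)/N) = 368.79 / 1.269 = 290.61
Round up: n = 291.

n = 291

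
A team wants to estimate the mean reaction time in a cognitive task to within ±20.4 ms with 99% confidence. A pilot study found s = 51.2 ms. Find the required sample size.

For a mean, the margin of error is E = z·σ/√n, so n = (zσ/E)².
At 99% confidence, z = 2.576.
n = (2.576 × 51.2 / 20.4)² = 41.80
Round up: n = 42.

42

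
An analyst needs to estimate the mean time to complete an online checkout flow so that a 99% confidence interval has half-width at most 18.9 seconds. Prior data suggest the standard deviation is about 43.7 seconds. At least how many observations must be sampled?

n = 36

For a mean, the margin of error is E = z·σ/√n, so n = (zσ/E)².
At 99% confidence, z = 2.576.
n = (2.576 × 43.7 / 18.9)² = 35.48
Round up: n = 36.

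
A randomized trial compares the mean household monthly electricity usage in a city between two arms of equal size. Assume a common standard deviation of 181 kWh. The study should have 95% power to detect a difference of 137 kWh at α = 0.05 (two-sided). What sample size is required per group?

46 per group

For two equal groups, n per group = 2·((z_{α/2} + z_β)·σ/δ)².
z_{α/2} = 1.960; z_β = 1.645 (power 95%).
n = 2 × (3.605 × 181 / 137)² = 2 × 22.68 = 45.36
Round up: n = 46 per group.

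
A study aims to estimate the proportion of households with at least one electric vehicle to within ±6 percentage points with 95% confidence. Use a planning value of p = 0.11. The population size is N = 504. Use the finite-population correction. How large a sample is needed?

For a proportion with margin E = 0.06 at 95% confidence, z = 1.960.
n = p̂(1−p̂)(z/E)² = 0.11 × 0.89 × (1.960/0.06)² = 104.47 — call this n₀.
Finite-population correction with N = 504: n = n₀ / (1 + (n₀−1)/N) = 104.47 / 1.205 = 86.70
Round up: n = 87.

87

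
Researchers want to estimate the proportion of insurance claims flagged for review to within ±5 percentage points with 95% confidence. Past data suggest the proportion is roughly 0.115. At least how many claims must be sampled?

For a proportion with margin E = 0.05 at 95% confidence, z = 1.960.
n = p̂(1−p̂)(z/E)² = 0.115 × 0.885 × (1.960/0.05)² = 156.39
Round up: n = 157.

157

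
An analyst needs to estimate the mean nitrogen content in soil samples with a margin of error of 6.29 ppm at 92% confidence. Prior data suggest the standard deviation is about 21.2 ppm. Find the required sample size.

35

For a mean, the margin of error is E = z·σ/√n, so n = (zσ/E)².
At 92% confidence, z = 1.751.
n = (1.751 × 21.2 / 6.29)² = 34.83
Round up: n = 35.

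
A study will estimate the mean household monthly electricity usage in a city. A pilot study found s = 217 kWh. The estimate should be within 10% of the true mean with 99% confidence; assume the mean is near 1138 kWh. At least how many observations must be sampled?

For a mean, the margin of error is E = z·σ/√n, so n = (zσ/E)².
At 99% confidence, z = 2.576.
E = 10% of 1138 = 113.8 kWh.
n = (2.576 × 217 / 113.8)² = 24.13
Round up: n = 25.

25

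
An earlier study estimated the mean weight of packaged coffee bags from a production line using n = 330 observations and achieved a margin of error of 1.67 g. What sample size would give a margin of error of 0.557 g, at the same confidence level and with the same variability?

2967

Margin of error scales as 1/√n, so n₂ = n₁·(E₁/E₂)².
n₂ = 330 × (1.67/0.557)² = 330 × 8.989 = 2966.37
Round up: n₂ = 2967.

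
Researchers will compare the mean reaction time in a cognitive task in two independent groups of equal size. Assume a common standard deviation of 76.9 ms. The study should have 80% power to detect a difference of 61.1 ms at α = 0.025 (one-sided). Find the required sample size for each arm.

25 per group

For two equal groups, n per group = 2·((z_α + z_β)·σ/δ)².
z_α = 1.960; z_β = 0.842 (power 80%).
n = 2 × (2.802 × 76.9 / 61.1)² = 2 × 12.44 = 24.88
Round up: n = 25 per group.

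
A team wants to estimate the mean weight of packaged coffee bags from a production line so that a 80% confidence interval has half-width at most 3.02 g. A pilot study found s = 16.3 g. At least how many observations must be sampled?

48

For a mean, the margin of error is E = z·σ/√n, so n = (zσ/E)².
At 80% confidence, z = 1.282.
n = (1.282 × 16.3 / 3.02)² = 47.88
Round up: n = 48.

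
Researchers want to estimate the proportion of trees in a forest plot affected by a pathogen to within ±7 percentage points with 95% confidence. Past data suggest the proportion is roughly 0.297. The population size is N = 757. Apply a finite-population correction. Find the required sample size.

For a proportion with margin E = 0.07 at 95% confidence, z = 1.960.
n = p̂(1−p̂)(z/E)² = 0.297 × 0.703 × (1.960/0.07)² = 163.69 — call this n₀.
Finite-population correction with N = 757: n = n₀ / (1 + (n₀−1)/N) = 163.69 / 1.215 = 134.72
Round up: n = 135.

135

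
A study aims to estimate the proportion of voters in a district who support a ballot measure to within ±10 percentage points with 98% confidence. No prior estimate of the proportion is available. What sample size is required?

n = 136

For a proportion with margin E = 0.1 at 98% confidence, z = 2.326.
With no prior estimate, use p = 0.5, which maximizes p(1−p) at 0.25.
n = 0.25 × (z/E)² = 0.25 × (2.326/0.1)² = 135.26
Round up: n = 136.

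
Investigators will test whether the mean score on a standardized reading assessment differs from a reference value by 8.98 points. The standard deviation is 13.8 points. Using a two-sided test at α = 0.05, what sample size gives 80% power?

For a one-sample z-test, n = ((z_{α/2} + z_β)·σ/δ)².
z_{α/2} = 1.960 (two-sided α = 0.05); z_β = 0.842 (power 80% → β = 0.2).
n = (2.802 × 13.8 / 8.98)² = 18.54
Round up: n = 19.

n = 19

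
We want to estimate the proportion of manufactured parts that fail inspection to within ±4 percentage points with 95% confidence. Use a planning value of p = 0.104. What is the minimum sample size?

n = 224

For a proportion with margin E = 0.04 at 95% confidence, z = 1.960.
n = p̂(1−p̂)(z/E)² = 0.104 × 0.896 × (1.960/0.04)² = 223.73
Round up: n = 224.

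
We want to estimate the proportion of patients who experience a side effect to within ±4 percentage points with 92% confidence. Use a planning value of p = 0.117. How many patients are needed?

For a proportion with margin E = 0.04 at 92% confidence, z = 1.751.
n = p̂(1−p̂)(z/E)² = 0.117 × 0.883 × (1.751/0.04)² = 197.97
Round up: n = 198.

198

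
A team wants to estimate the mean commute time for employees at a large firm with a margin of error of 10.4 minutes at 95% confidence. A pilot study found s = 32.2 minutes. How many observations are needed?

37

For a mean, the margin of error is E = z·σ/√n, so n = (zσ/E)².
At 95% confidence, z = 1.960.
n = (1.960 × 32.2 / 10.4)² = 36.83
Round up: n = 37.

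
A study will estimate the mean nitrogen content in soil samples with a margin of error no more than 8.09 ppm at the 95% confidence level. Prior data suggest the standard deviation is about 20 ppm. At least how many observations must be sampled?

For a mean, the margin of error is E = z·σ/√n, so n = (zσ/E)².
At 95% confidence, z = 1.960.
n = (1.960 × 20 / 8.09)² = 23.48
Round up: n = 24.

n = 24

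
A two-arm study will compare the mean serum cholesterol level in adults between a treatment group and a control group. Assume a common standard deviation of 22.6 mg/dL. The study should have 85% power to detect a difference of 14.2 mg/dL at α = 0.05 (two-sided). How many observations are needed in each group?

For two equal groups, n per group = 2·((z_{α/2} + z_β)·σ/δ)².
z_{α/2} = 1.960; z_β = 1.036 (power 85%).
n = 2 × (2.996 × 22.6 / 14.2)² = 2 × 22.74 = 45.48
Round up: n = 46 per group.

46 per group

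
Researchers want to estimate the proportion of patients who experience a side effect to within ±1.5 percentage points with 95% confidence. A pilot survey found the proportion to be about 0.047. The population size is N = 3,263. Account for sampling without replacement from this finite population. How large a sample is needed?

620

For a proportion with margin E = 0.015 at 95% confidence, z = 1.960.
n = p̂(1−p̂)(z/E)² = 0.047 × 0.953 × (1.960/0.015)² = 764.75 — call this n₀.
Finite-population correction with N = 3,263: n = n₀ / (1 + (n₀−1)/N) = 764.75 / 1.234 = 619.73
Round up: n = 620.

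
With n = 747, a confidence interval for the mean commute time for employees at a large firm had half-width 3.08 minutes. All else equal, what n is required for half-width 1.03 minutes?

n = 6680

Margin of error scales as 1/√n, so n₂ = n₁·(E₁/E₂)².
n₂ = 747 × (3.08/1.03)² = 747 × 8.942 = 6679.67
Round up: n₂ = 6680.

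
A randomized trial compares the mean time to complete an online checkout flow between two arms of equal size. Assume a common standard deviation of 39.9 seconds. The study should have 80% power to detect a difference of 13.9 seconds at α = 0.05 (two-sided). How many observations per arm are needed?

130 per group

For two equal groups, n per group = 2·((z_{α/2} + z_β)·σ/δ)².
z_{α/2} = 1.960; z_β = 0.842 (power 80%).
n = 2 × (2.802 × 39.9 / 13.9)² = 2 × 64.69 = 129.38
Round up: n = 130 per group.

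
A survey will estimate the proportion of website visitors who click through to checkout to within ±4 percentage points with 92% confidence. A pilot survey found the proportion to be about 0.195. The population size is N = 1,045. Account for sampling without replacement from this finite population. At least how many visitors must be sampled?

n = 234

For a proportion with margin E = 0.04 at 92% confidence, z = 1.751.
n = p̂(1−p̂)(z/E)² = 0.195 × 0.805 × (1.751/0.04)² = 300.80 — call this n₀.
Finite-population correction with N = 1,045: n = n₀ / (1 + (n₀−1)/N) = 300.80 / 1.287 = 233.72
Round up: n = 234.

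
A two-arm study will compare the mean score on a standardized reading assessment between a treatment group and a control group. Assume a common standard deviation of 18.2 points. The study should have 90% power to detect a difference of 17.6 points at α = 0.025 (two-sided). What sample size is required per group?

27 per group

For two equal groups, n per group = 2·((z_{α/2} + z_β)·σ/δ)².
z_{α/2} = 2.241; z_β = 1.282 (power 90%).
n = 2 × (3.523 × 18.2 / 17.6)² = 2 × 13.27 = 26.54
Round up: n = 27 per group.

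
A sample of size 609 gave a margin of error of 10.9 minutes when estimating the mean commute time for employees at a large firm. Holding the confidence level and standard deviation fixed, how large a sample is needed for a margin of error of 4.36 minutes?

Margin of error scales as 1/√n, so n₂ = n₁·(E₁/E₂)².
n₂ = 609 × (10.9/4.36)² = 609 × 6.25 = 3806.25
Round up: n₂ = 3807.

3807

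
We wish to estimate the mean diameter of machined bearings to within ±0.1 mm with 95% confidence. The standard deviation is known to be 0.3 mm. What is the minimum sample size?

For a mean, the margin of error is E = z·σ/√n, so n = (zσ/E)².
At 95% confidence, z = 1.960.
n = (1.960 × 0.3 / 0.1)² = 34.57
Round up: n = 35.

35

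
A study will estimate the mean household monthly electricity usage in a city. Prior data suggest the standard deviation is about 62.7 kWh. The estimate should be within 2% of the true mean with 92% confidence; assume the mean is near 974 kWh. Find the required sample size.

For a mean, the margin of error is E = z·σ/√n, so n = (zσ/E)².
At 92% confidence, z = 1.751.
E = 2% of 974 = 19.48 kWh.
n = (1.751 × 62.7 / 19.48)² = 31.76
Round up: n = 32.

32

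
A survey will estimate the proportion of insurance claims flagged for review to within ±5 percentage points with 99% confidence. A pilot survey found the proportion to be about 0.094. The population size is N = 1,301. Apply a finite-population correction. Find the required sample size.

For a proportion with margin E = 0.05 at 99% confidence, z = 2.576.
n = p̂(1−p̂)(z/E)² = 0.094 × 0.906 × (2.576/0.05)² = 226.05 — call this n₀.
Finite-population correction with N = 1,301: n = n₀ / (1 + (n₀−1)/N) = 226.05 / 1.173 = 192.71
Round up: n = 193.

193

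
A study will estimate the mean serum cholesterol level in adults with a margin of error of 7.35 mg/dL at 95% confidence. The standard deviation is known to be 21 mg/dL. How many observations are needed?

n = 32

For a mean, the margin of error is E = z·σ/√n, so n = (zσ/E)².
At 95% confidence, z = 1.960.
n = (1.960 × 21 / 7.35)² = 31.36
Round up: n = 32.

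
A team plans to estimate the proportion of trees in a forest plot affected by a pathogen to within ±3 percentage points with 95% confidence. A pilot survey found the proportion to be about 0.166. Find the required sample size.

591

For a proportion with margin E = 0.03 at 95% confidence, z = 1.960.
n = p̂(1−p̂)(z/E)² = 0.166 × 0.834 × (1.960/0.03)² = 590.94
Round up: n = 591.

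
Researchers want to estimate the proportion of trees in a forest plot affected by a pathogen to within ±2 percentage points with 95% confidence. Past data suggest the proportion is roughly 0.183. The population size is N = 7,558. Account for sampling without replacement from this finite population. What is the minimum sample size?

For a proportion with margin E = 0.02 at 95% confidence, z = 1.960.
n = p̂(1−p̂)(z/E)² = 0.183 × 0.817 × (1.960/0.02)² = 1435.90 — call this n₀.
Finite-population correction with N = 7,558: n = n₀ / (1 + (n₀−1)/N) = 1435.90 / 1.19 = 1206.64
Round up: n = 1207.

n = 1207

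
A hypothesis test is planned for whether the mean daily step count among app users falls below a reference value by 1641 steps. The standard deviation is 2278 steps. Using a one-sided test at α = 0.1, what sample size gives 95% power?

For a one-sample z-test, n = ((z_α + z_β)·σ/δ)².
z_α = 1.282 (one-sided α = 0.1); z_β = 1.645 (power 95% → β = 0.05).
n = (2.927 × 2278 / 1641)² = 16.51
Round up: n = 17.

n = 17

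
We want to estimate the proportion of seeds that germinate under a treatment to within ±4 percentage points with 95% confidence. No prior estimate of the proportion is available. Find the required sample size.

n = 601

For a proportion with margin E = 0.04 at 95% confidence, z = 1.960.
With no prior estimate, use p = 0.5, which maximizes p(1−p) at 0.25.
n = 0.25 × (z/E)² = 0.25 × (1.960/0.04)² = 600.25
Round up: n = 601.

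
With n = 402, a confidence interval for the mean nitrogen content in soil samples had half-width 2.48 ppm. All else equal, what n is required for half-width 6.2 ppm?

n = 65

Margin of error scales as 1/√n, so n₂ = n₁·(E₁/E₂)².
n₂ = 402 × (2.48/6.2)² = 402 × 0.16 = 64.32
Round up: n₂ = 65.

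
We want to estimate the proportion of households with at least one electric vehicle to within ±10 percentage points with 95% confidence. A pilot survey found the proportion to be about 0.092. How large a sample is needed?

For a proportion with margin E = 0.1 at 95% confidence, z = 1.960.
n = p̂(1−p̂)(z/E)² = 0.092 × 0.908 × (1.960/0.1)² = 32.09
Round up: n = 33.

33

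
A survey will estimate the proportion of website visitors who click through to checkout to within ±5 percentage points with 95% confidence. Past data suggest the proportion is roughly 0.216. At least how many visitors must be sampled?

n = 261

For a proportion with margin E = 0.05 at 95% confidence, z = 1.960.
n = p̂(1−p̂)(z/E)² = 0.216 × 0.784 × (1.960/0.05)² = 260.22
Round up: n = 261.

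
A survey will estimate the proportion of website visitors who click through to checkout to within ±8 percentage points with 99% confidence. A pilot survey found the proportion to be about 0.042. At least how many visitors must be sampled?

For a proportion with margin E = 0.08 at 99% confidence, z = 2.576.
n = p̂(1−p̂)(z/E)² = 0.042 × 0.958 × (2.576/0.08)² = 41.72
Round up: n = 42.

42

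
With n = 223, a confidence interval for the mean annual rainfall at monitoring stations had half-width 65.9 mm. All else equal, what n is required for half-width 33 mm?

890

Margin of error scales as 1/√n, so n₂ = n₁·(E₁/E₂)².
n₂ = 223 × (65.9/33)² = 223 × 3.988 = 889.32
Round up: n₂ = 890.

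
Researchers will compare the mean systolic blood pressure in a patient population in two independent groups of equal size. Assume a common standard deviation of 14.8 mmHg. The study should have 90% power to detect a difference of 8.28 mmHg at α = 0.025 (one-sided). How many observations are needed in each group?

For two equal groups, n per group = 2·((z_α + z_β)·σ/δ)².
z_α = 1.960; z_β = 1.282 (power 90%).
n = 2 × (3.242 × 14.8 / 8.28)² = 2 × 33.58 = 67.16
Round up: n = 68 per group.

68 per group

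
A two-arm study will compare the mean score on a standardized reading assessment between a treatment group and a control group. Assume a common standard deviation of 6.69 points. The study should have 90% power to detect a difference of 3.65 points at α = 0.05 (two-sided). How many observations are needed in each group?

For two equal groups, n per group = 2·((z_{α/2} + z_β)·σ/δ)².
z_{α/2} = 1.960; z_β = 1.282 (power 90%).
n = 2 × (3.242 × 6.69 / 3.65)² = 2 × 35.31 = 70.62
Round up: n = 71 per group.

71 per group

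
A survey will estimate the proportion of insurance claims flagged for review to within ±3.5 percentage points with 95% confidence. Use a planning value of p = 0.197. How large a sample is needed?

497

For a proportion with margin E = 0.035 at 95% confidence, z = 1.960.
n = p̂(1−p̂)(z/E)² = 0.197 × 0.803 × (1.960/0.035)² = 496.09
Round up: n = 497.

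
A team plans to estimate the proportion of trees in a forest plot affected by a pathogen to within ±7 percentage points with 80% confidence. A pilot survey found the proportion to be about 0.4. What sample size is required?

81

For a proportion with margin E = 0.07 at 80% confidence, z = 1.282.
n = p̂(1−p̂)(z/E)² = 0.4 × 0.6 × (1.282/0.07)² = 80.50
Round up: n = 81.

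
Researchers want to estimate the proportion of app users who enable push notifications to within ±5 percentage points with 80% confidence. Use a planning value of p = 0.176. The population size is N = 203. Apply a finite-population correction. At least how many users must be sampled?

For a proportion with margin E = 0.05 at 80% confidence, z = 1.282.
n = p̂(1−p̂)(z/E)² = 0.176 × 0.824 × (1.282/0.05)² = 95.34 — call this n₀.
Finite-population correction with N = 203: n = n₀ / (1 + (n₀−1)/N) = 95.34 / 1.465 = 65.08
Round up: n = 66.

66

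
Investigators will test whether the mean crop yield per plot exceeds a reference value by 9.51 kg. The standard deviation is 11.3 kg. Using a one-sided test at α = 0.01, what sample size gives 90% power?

n = 19

For a one-sample z-test, n = ((z_α + z_β)·σ/δ)².
z_α = 2.326 (one-sided α = 0.01); z_β = 1.282 (power 90% → β = 0.1).
n = (3.608 × 11.3 / 9.51)² = 18.38
Round up: n = 19.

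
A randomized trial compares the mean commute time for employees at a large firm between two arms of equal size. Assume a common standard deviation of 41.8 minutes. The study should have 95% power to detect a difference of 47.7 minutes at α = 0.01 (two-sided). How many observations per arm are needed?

28 per group

For two equal groups, n per group = 2·((z_{α/2} + z_β)·σ/δ)².
z_{α/2} = 2.576; z_β = 1.645 (power 95%).
n = 2 × (4.221 × 41.8 / 47.7)² = 2 × 13.68 = 27.36
Round up: n = 28 per group.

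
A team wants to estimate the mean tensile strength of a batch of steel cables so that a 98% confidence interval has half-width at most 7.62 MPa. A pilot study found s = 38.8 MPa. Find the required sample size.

n = 141

For a mean, the margin of error is E = z·σ/√n, so n = (zσ/E)².
At 98% confidence, z = 2.326.
n = (2.326 × 38.8 / 7.62)² = 140.27
Round up: n = 141.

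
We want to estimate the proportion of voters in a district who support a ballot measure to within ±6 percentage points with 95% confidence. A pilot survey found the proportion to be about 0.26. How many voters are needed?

For a proportion with margin E = 0.06 at 95% confidence, z = 1.960.
n = p̂(1−p̂)(z/E)² = 0.26 × 0.74 × (1.960/0.06)² = 205.31
Round up: n = 206.

206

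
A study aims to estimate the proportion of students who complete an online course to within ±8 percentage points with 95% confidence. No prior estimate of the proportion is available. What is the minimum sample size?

For a proportion with margin E = 0.08 at 95% confidence, z = 1.960.
With no prior estimate, use p = 0.5, which maximizes p(1−p) at 0.25.
n = 0.25 × (z/E)² = 0.25 × (1.960/0.08)² = 150.06
Round up: n = 151.

151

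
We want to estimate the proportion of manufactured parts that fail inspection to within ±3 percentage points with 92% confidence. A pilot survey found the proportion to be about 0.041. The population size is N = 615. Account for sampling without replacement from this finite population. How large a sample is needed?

For a proportion with margin E = 0.03 at 92% confidence, z = 1.751.
n = p̂(1−p̂)(z/E)² = 0.041 × 0.959 × (1.751/0.03)² = 133.95 — call this n₀.
Finite-population correction with N = 615: n = n₀ / (1 + (n₀−1)/N) = 133.95 / 1.216 = 110.16
Round up: n = 111.

111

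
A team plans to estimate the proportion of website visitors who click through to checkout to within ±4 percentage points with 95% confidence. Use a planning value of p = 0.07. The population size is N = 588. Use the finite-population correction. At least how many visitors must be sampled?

124

For a proportion with margin E = 0.04 at 95% confidence, z = 1.960.
n = p̂(1−p̂)(z/E)² = 0.07 × 0.93 × (1.960/0.04)² = 156.31 — call this n₀.
Finite-population correction with N = 588: n = n₀ / (1 + (n₀−1)/N) = 156.31 / 1.264 = 123.66
Round up: n = 124.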